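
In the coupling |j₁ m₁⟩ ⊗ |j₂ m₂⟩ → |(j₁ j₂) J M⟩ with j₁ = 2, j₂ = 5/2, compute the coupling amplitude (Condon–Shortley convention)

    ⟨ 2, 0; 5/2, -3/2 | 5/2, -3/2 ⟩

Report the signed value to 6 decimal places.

−√(1/70) ≈ -0.119523

j₁+j₂−J=2  J+j₁−j₂=2  J−j₁+j₂=3  j₁+j₂+J+1=8
(j₁±m₁, j₂±m₂, J±M) = (2,2,1,4,1,4)
P² = 288/35
sum k=0..1:
  [0] +1/8 = 1/8
  [1] −1/6 = -1/6
S = -1/24
C² = P²·S² = 1/70 ; C = -0.119523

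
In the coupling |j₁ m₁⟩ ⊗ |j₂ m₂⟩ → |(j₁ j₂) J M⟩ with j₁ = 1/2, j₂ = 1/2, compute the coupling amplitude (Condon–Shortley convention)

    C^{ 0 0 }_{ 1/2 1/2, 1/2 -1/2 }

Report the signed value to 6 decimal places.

+√(1/2) ≈ +0.707107

√[1·1!0!0!/2! · 1!0!0!1!0!0!] = √(1/2)
  +(−1)^0/∏(0,1,0,0,0,0)! = 1  (running 1)
⟨..|..⟩ = √(1/2)·(1) = +0.707107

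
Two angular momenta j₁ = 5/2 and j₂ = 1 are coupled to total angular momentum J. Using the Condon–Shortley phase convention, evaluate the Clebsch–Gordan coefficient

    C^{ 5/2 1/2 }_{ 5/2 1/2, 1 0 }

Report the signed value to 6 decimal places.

triangle: 1!*4!*1!/7! = 24/5040
(j±m)!: 3!*2!*1!*1!*3!*2! = 144
prefactor² = (2J+1)*Δ*N² = 144/35
  k=0: +1/(0!*1!*2!*1!*2!*0!) = 1/4
  k=1: −1/(1!*0!*1!*0!*3!*1!) = -1/6
Σ = 1/12  ⇒  CG² = 144/35*1/12² = 1/35
CG = +√(1/35) = +0.169031

+0.169031  (= +√(1/35))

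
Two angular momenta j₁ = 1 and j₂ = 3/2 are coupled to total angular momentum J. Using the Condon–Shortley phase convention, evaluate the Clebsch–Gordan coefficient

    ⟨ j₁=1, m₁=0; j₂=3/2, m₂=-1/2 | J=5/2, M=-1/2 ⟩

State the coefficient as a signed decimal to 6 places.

j₁+j₂−J=0  J+j₁−j₂=2  J−j₁+j₂=3  j₁+j₂+J+1=6
(j₁±m₁, j₂±m₂, J±M) = (1,1,1,2,2,3)
P² = 12/5
sum k=0..0:
  [0] +1/2 = 1/2
S = 1/2
C² = P²·S² = 3/5 ; C = +0.774597

+0.774597  (= +√(3/5))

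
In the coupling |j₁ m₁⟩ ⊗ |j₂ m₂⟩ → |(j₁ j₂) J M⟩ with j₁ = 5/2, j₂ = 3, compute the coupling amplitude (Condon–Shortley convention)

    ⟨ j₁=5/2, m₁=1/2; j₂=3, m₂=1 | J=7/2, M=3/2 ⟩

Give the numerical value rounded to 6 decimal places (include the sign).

triangle: 2!·3!·4!/10! = 288/3628800
(j±m)!: 3!·2!·4!·2!·5!·2! = 138240
prefactor² = (2J+1)·Δ·N² = 3072/35
  k=0: +1/(0!·2!·2!·4!·1!·0!) = 1/96
  k=1: −1/(1!·1!·1!·3!·2!·1!) = -1/12
  k=2: +1/(2!·0!·0!·2!·3!·2!) = 1/48
Σ = -5/96  ⇒  CG² = 3072/35·(-5/96)² = 5/21
CG = −√(5/21) = -0.487950

−√(5/21) = -0.487950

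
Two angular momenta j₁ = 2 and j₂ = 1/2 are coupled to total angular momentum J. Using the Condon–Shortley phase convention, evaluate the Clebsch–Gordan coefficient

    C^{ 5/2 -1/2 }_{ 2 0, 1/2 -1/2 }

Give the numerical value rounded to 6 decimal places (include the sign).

triangle: 0!*4!*1!/6! = 24/720
(j±m)!: 2!*2!*0!*1!*2!*3! = 48
prefactor² = (2J+1)*Δ*N² = 48/5
  k=0: +1/(0!*0!*2!*0!*2!*1!) = 1/4
Σ = 1/4  ⇒  CG² = 48/5*1/4² = 3/5
CG = +√(3/5) = +0.774597

+√(3/5) ≈ +0.774597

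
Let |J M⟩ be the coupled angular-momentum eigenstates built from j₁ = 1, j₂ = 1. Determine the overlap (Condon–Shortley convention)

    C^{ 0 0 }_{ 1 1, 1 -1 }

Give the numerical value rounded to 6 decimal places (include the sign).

√[1·2!0!0!/3! · 2!0!0!2!0!0!] = √(4/3)
  +(−1)^0/∏(0,2,0,0,0,0)! = 1/2  (running 1/2)
⟨..|..⟩ = √(4/3)·(1/2) = +0.577350

+√(1/3) = +0.577350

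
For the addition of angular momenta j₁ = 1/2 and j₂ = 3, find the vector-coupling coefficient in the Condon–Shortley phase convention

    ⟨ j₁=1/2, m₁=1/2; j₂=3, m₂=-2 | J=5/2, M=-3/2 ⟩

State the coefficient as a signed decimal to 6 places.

j₁+j₂−J=1  J+j₁−j₂=0  J−j₁+j₂=5  j₁+j₂+J+1=7
(j₁±m₁, j₂±m₂, J±M) = (1,0,1,5,1,4)
P² = 2880/7
sum k=0..0:
  [0] +1/24 = 1/24
S = 1/24
C² = P²·S² = 5/7 ; C = +0.845154

+√(5/7) = +0.845154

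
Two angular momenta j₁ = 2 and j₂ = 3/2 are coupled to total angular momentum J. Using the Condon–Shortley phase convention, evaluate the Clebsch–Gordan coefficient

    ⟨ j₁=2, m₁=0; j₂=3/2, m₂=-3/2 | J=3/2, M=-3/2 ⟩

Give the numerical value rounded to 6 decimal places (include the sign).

+√(1/5) ≈ +0.447214

triangle: 2!·2!·1!/6! = 4/720
(j±m)!: 2!·2!·0!·3!·0!·3! = 144
prefactor² = (2J+1)·Δ·N² = 16/5
  k=0: +1/(0!·2!·2!·0!·0!·1!) = 1/4
Σ = 1/4  ⇒  CG² = 16/5·1/4² = 1/5
CG = +√(1/5) = +0.447214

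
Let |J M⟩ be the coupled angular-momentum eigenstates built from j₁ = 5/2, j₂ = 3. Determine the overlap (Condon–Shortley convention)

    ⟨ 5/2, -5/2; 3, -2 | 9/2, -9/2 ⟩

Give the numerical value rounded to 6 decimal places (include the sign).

triangle: 1!×4!×5!/11! = 2880/39916800
(j±m)!: 0!×5!×1!×5!×0!×9! = 5225472000
prefactor² = (2J+1)×Δ×N² = 41472000/11
  k=1: −1/(1!×0!×4!×0!×0!×5!) = -1/2880
Σ = -1/2880  ⇒  CG² = 41472000/11×(-1/2880)² = 5/11
CG = −√(5/11) = -0.674200

-0.674200  (= −√(5/11))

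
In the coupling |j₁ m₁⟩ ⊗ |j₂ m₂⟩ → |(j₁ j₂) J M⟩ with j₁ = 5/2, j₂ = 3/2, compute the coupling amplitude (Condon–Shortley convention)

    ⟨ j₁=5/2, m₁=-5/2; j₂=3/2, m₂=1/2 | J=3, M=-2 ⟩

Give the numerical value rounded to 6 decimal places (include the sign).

triangle: 1!*4!*2!/8! = 48/40320
(j±m)!: 0!*5!*2!*1!*1!*5! = 28800
prefactor² = (2J+1)*Δ*N² = 240
  k=1: −1/(1!*0!*4!*1!*0!*1!) = -1/24
Σ = -1/24  ⇒  CG² = 240*(-1/24)² = 5/12
CG = −√(5/12) = -0.645497

-0.645497  (= −√(5/12))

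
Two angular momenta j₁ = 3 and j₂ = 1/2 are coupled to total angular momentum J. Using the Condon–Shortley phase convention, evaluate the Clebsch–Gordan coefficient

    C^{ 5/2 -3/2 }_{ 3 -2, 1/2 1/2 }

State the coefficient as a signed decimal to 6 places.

j₁+j₂−J=1  J+j₁−j₂=5  J−j₁+j₂=0  j₁+j₂+J+1=7
(j₁±m₁, j₂±m₂, J±M) = (1,5,1,0,1,4)
P² = 2880/7
sum k=1..1:
  [1] −1/24 = -1/24
S = -1/24
C² = P²·S² = 5/7 ; C = -0.845154

−√(5/7) = -0.845154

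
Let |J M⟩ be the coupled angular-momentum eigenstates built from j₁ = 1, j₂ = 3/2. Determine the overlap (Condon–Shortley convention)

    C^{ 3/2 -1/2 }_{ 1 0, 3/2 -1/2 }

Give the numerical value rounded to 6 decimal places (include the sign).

+0.258199

triangle: 1!*1!*2!/5! = 2/120
(j±m)!: 1!*1!*1!*2!*1!*2! = 4
prefactor² = (2J+1)*Δ*N² = 4/15
  k=0: +1/(0!*1!*1!*1!*0!*1!) = 1
  k=1: −1/(1!*0!*0!*0!*1!*2!) = -1/2
Σ = 1/2  ⇒  CG² = 4/15*1/2² = 1/15
CG = +√(1/15) = +0.258199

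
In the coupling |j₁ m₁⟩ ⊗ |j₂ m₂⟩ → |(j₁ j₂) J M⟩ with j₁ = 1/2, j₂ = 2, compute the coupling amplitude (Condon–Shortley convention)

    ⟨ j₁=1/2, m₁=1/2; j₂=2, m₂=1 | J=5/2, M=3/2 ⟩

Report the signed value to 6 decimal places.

+√(4/5) = +0.894427

j₁+j₂−J=0  J+j₁−j₂=1  J−j₁+j₂=4  j₁+j₂+J+1=6
(j₁±m₁, j₂±m₂, J±M) = (1,0,3,1,4,1)
P² = 144/5
sum k=0..0:
  [0] +1/6 = 1/6
S = 1/6
C² = P²·S² = 4/5 ; C = +0.894427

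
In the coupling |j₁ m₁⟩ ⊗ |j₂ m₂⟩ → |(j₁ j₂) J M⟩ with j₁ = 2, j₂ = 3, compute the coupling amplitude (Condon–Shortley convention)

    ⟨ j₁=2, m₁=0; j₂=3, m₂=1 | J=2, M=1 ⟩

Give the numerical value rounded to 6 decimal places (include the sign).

+√(1/7) ≈ +0.377964

√[5·3!1!3!/8! · 2!2!4!2!3!1!] = √(36/7)
  +(−1)^1/∏(1,2,1,3,0,0)! = -1/12  (running -1/12)
  +(−1)^2/∏(2,1,0,2,1,1)! = 1/4  (running 1/6)
⟨..|..⟩ = √(36/7)·(1/6) = +0.377964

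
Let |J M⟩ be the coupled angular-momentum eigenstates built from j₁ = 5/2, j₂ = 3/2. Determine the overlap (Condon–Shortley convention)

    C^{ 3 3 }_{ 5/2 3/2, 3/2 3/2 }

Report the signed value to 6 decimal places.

-0.612372  (= −√(3/8))

√[7·1!4!2!/8! · 4!1!3!0!6!0!] = √(864)
  +(−1)^1/∏(1,0,0,2,4,0)! = -1/48  (running -1/48)
⟨..|..⟩ = √(864)·(-1/48) = -0.612372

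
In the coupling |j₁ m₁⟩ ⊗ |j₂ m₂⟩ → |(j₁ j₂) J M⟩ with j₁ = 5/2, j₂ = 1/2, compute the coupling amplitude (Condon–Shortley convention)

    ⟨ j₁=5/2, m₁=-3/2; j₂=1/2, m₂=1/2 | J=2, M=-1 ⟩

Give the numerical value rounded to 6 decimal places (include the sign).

−√(2/3) ≈ -0.816497

j₁+j₂−J=1  J+j₁−j₂=4  J−j₁+j₂=0  j₁+j₂+J+1=6
(j₁±m₁, j₂±m₂, J±M) = (1,4,1,0,1,3)
P² = 24
sum k=1..1:
  [1] −1/6 = -1/6
S = -1/6
C² = P²·S² = 2/3 ; C = -0.816497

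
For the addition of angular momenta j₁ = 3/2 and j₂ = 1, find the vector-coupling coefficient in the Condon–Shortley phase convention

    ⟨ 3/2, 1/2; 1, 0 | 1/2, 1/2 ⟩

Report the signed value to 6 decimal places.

j₁+j₂−J=2  J+j₁−j₂=1  J−j₁+j₂=0  j₁+j₂+J+1=4
(j₁±m₁, j₂±m₂, J±M) = (2,1,1,1,1,0)
P² = 1/3
sum k=1..1:
  [1] −1/1 = -1
S = -1
C² = P²·S² = 1/3 ; C = -0.577350

-0.577350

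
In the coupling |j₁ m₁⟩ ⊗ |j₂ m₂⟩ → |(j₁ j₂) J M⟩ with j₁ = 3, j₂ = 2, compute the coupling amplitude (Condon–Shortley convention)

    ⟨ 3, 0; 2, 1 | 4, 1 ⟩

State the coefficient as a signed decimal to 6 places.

−√(3/14) = -0.462910

triangle: 1!·5!·3!/10! = 720/3628800
(j±m)!: 3!·3!·3!·1!·5!·3! = 155520
prefactor² = (2J+1)·Δ·N² = 1944/7
  k=0: +1/(0!·1!·3!·3!·2!·0!) = 1/72
  k=1: −1/(1!·0!·2!·2!·3!·1!) = -1/24
Σ = -1/36  ⇒  CG² = 1944/7·(-1/36)² = 3/14
CG = −√(3/14) = -0.462910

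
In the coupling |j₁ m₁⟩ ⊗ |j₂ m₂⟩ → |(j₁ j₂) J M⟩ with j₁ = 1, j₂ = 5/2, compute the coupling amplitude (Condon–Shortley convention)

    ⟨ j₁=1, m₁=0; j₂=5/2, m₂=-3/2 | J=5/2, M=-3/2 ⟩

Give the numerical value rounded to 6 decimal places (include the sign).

triangle: 1!·1!·4!/7! = 24/5040
(j±m)!: 1!·1!·1!·4!·1!·4! = 576
prefactor² = (2J+1)·Δ·N² = 576/35
  k=0: +1/(0!·1!·1!·1!·0!·3!) = 1/6
  k=1: −1/(1!·0!·0!·0!·1!·4!) = -1/24
Σ = 1/8  ⇒  CG² = 576/35·1/8² = 9/35
CG = +√(9/35) = +0.507093

+0.507093  (= +√(9/35))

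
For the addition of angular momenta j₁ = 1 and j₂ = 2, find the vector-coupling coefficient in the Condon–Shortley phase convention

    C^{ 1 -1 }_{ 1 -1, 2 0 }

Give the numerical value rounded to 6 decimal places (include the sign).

triangle: 2!·0!·2!/5! = 4/120
(j±m)!: 0!·2!·2!·2!·0!·2! = 16
prefactor² = (2J+1)·Δ·N² = 8/5
  k=2: +1/(2!·0!·0!·0!·0!·2!) = 1/4
Σ = 1/4  ⇒  CG² = 8/5·1/4² = 1/10
CG = +√(1/10) = +0.316228

+0.316228  (= +√(1/10))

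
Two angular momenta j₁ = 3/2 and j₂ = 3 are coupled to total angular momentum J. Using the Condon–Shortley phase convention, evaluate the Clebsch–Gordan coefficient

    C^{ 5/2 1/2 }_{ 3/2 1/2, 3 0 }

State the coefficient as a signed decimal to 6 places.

triangle: 2!×1!×4!/8! = 48/40320
(j±m)!: 2!×1!×3!×3!×3!×2! = 864
prefactor² = (2J+1)×Δ×N² = 216/35
  k=0: +1/(0!×2!×1!×3!×0!×1!) = 1/12
  k=1: −1/(1!×1!×0!×2!×1!×2!) = -1/4
Σ = -1/6  ⇒  CG² = 216/35×(-1/6)² = 6/35
CG = −√(6/35) = -0.414039

-0.414039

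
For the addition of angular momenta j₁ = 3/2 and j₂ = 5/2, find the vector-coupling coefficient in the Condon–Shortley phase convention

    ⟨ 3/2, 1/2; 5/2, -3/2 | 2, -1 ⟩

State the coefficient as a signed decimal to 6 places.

j₁+j₂−J=2  J+j₁−j₂=1  J−j₁+j₂=3  j₁+j₂+J+1=7
(j₁±m₁, j₂±m₂, J±M) = (2,1,1,4,1,3)
P² = 24/7
sum k=0..1:
  [0] +1/4 = 1/4
  [1] −1/6 = -1/6
S = 1/12
C² = P²·S² = 1/42 ; C = +0.154303

+√(1/42) ≈ +0.154303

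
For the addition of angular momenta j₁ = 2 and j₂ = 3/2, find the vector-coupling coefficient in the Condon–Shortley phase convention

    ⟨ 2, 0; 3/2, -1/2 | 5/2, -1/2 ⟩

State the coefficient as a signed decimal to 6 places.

+√(3/35) = +0.292770

triangle: 1!*3!*2!/7! = 12/5040
(j±m)!: 2!*2!*1!*2!*2!*3! = 96
prefactor² = (2J+1)*Δ*N² = 48/35
  k=0: +1/(0!*1!*2!*1!*1!*1!) = 1/2
  k=1: −1/(1!*0!*1!*0!*2!*2!) = -1/4
Σ = 1/4  ⇒  CG² = 48/35*1/4² = 3/35
CG = +√(3/35) = +0.292770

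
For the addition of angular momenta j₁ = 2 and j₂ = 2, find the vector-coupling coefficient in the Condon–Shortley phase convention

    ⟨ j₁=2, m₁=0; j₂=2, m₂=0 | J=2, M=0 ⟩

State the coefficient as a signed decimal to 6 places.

j₁+j₂−J=2  J+j₁−j₂=2  J−j₁+j₂=2  j₁+j₂+J+1=7
(j₁±m₁, j₂±m₂, J±M) = (2,2,2,2,2,2)
P² = 32/63
sum k=0..2:
  [0] +1/8 = 1/8
  [1] −1/1 = -1
  [2] +1/8 = 1/8
S = -3/4
C² = P²·S² = 2/7 ; C = -0.534522

−√(2/7) = -0.534522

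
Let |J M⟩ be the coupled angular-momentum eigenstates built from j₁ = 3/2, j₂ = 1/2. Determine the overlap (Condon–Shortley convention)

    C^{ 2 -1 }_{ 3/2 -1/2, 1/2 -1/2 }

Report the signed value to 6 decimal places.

+√(3/4) = +0.866025

triangle: 0!×3!×1!/5! = 6/120
(j±m)!: 1!×2!×0!×1!×1!×3! = 12
prefactor² = (2J+1)×Δ×N² = 3
  k=0: +1/(0!×0!×2!×0!×1!×1!) = 1/2
Σ = 1/2  ⇒  CG² = 3×1/2² = 3/4
CG = +√(3/4) = +0.866025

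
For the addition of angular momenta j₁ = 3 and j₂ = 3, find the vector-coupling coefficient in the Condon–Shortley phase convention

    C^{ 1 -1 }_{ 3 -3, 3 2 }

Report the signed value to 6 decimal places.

j₁+j₂−J=5  J+j₁−j₂=1  J−j₁+j₂=1  j₁+j₂+J+1=8
(j₁±m₁, j₂±m₂, J±M) = (0,6,5,1,0,2)
P² = 10800/7
sum k=5..5:
  [5] −1/120 = -1/120
S = -1/120
C² = P²·S² = 3/28 ; C = -0.327327

−√(3/28) = -0.327327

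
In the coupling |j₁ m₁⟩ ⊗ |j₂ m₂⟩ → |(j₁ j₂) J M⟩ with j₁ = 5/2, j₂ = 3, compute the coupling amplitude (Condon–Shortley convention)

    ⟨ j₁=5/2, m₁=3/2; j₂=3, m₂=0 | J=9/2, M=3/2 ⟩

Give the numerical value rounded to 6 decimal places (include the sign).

√[10·1!4!5!/11! · 4!1!3!3!6!3!] = √(207360/77)
  +(−1)^0/∏(0,1,1,3,3,2)! = 1/72  (running 1/72)
  +(−1)^1/∏(1,0,0,2,4,3)! = -1/288  (running 1/96)
⟨..|..⟩ = √(207360/77)·(1/96) = +0.540562

+0.540562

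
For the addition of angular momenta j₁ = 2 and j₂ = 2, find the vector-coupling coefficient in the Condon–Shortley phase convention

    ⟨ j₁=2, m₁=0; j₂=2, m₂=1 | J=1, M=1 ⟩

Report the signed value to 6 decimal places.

+0.547723  (= +√(3/10))

triangle: 3!×1!×1!/6! = 6/720
(j±m)!: 2!×2!×3!×1!×2!×0! = 48
prefactor² = (2J+1)×Δ×N² = 6/5
  k=2: +1/(2!×1!×0!×1!×1!×0!) = 1/2
Σ = 1/2  ⇒  CG² = 6/5×1/2² = 3/10
CG = +√(3/10) = +0.547723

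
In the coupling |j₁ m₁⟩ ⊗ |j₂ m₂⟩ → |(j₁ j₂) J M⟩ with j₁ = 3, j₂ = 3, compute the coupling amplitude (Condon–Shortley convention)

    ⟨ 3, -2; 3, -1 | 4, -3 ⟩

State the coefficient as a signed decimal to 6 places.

j₁+j₂−J=2  J+j₁−j₂=4  J−j₁+j₂=4  j₁+j₂+J+1=11
(j₁±m₁, j₂±m₂, J±M) = (1,5,2,4,1,7)
P² = 82944/11
sum k=1..2:
  [1] −1/144 = -1/144
  [2] +1/288 = 1/288
S = -1/288
C² = P²·S² = 1/11 ; C = -0.301511

−√(1/11) = -0.301511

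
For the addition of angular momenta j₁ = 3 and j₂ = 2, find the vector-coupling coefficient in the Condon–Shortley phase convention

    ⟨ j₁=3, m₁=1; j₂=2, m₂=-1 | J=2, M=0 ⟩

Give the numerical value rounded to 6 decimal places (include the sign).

−√(1/7) = -0.377964

j₁+j₂−J=3  J+j₁−j₂=3  J−j₁+j₂=1  j₁+j₂+J+1=8
(j₁±m₁, j₂±m₂, J±M) = (4,2,1,3,2,2)
P² = 36/7
sum k=0..1:
  [0] +1/12 = 1/12
  [1] −1/4 = -1/4
S = -1/6
C² = P²·S² = 1/7 ; C = -0.377964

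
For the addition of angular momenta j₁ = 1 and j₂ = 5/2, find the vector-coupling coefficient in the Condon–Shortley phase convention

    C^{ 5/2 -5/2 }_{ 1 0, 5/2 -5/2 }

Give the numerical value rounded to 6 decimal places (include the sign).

+0.845154

j₁+j₂−J=1  J+j₁−j₂=1  J−j₁+j₂=4  j₁+j₂+J+1=7
(j₁±m₁, j₂±m₂, J±M) = (1,1,0,5,0,5)
P² = 2880/7
sum k=0..0:
  [0] +1/24 = 1/24
S = 1/24
C² = P²·S² = 5/7 ; C = +0.845154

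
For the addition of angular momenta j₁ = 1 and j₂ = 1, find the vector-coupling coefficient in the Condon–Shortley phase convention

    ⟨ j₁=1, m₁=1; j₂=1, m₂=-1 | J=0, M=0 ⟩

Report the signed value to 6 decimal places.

j₁+j₂−J=2  J+j₁−j₂=0  J−j₁+j₂=0  j₁+j₂+J+1=3
(j₁±m₁, j₂±m₂, J±M) = (2,0,0,2,0,0)
P² = 4/3
sum k=0..0:
  [0] +1/2 = 1/2
S = 1/2
C² = P²·S² = 1/3 ; C = +0.577350

+√(1/3) ≈ +0.577350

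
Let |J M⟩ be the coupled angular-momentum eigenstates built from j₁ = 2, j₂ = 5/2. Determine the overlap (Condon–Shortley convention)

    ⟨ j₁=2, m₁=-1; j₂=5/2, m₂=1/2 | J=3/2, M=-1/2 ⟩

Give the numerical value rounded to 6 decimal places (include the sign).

+√(5/21) = +0.487950

triangle: 3!×1!×2!/7! = 12/5040
(j±m)!: 1!×3!×3!×2!×1!×2! = 144
prefactor² = (2J+1)×Δ×N² = 48/35
  k=2: +1/(2!×1!×1!×1!×0!×1!) = 1/2
  k=3: −1/(3!×0!×0!×0!×1!×2!) = -1/12
Σ = 5/12  ⇒  CG² = 48/35×5/12² = 5/21
CG = +√(5/21) = +0.487950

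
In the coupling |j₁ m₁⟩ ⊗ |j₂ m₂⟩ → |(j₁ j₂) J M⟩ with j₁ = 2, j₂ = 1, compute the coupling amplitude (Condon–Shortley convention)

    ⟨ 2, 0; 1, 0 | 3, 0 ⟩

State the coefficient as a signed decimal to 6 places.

√[7·0!4!2!/7! · 2!2!1!1!3!3!] = √(48/5)
  +(−1)^0/∏(0,0,2,1,2,1)! = 1/4  (running 1/4)
⟨..|..⟩ = √(48/5)·(1/4) = +0.774597

+0.774597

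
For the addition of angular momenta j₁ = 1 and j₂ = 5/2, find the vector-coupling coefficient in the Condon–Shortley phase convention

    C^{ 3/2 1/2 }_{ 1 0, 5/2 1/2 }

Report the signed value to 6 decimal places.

−√(2/5) = -0.632456

√[4·2!0!3!/6! · 1!1!3!2!2!1!] = √(8/5)
  +(−1)^1/∏(1,1,0,2,0,1)! = -1/2  (running -1/2)
⟨..|..⟩ = √(8/5)·(-1/2) = -0.632456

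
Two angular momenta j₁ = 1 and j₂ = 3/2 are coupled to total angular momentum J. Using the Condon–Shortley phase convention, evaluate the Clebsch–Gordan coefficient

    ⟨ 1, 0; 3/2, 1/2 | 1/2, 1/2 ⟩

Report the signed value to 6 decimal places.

-0.577350  (= −√(1/3))

triangle: 2!×0!×1!/4! = 2/24
(j±m)!: 1!×1!×2!×1!×1!×0! = 2
prefactor² = (2J+1)×Δ×N² = 1/3
  k=1: −1/(1!×1!×0!×1!×0!×0!) = -1
Σ = -1  ⇒  CG² = 1/3×(-1)² = 1/3
CG = −√(1/3) = -0.577350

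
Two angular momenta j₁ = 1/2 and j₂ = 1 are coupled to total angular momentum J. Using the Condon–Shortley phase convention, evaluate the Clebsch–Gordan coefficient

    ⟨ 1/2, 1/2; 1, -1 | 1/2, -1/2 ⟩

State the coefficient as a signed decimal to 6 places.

+0.816497

√[2·1!0!1!/3! · 1!0!0!2!0!1!] = √(2/3)
  +(−1)^0/∏(0,1,0,0,0,1)! = 1  (running 1)
⟨..|..⟩ = √(2/3)·(1) = +0.816497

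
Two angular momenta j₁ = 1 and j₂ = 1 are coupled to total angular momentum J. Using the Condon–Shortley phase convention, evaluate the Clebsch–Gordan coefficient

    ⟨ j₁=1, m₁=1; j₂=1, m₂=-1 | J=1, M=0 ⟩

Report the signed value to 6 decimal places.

+0.707107

triangle: 1!*1!*1!/4! = 1/24
(j±m)!: 2!*0!*0!*2!*1!*1! = 4
prefactor² = (2J+1)*Δ*N² = 1/2
  k=0: +1/(0!*1!*0!*0!*1!*1!) = 1
Σ = 1  ⇒  CG² = 1/2*1² = 1/2
CG = +√(1/2) = +0.707107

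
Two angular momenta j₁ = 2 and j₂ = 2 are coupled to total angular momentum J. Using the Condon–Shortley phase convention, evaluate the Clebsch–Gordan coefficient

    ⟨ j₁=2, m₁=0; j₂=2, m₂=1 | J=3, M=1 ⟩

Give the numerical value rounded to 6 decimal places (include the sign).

-0.447214  (= −√(1/5))

triangle: 1!·3!·3!/8! = 36/40320
(j±m)!: 2!·2!·3!·1!·4!·2! = 1152
prefactor² = (2J+1)·Δ·N² = 36/5
  k=0: +1/(0!·1!·2!·3!·1!·0!) = 1/12
  k=1: −1/(1!·0!·1!·2!·2!·1!) = -1/4
Σ = -1/6  ⇒  CG² = 36/5·(-1/6)² = 1/5
CG = −√(1/5) = -0.447214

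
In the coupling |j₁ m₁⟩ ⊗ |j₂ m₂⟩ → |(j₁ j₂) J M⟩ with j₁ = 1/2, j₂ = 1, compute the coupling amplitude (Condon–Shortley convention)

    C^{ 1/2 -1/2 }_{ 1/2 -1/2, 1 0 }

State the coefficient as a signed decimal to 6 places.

−√(1/3) = -0.577350

√[2·1!0!1!/3! · 0!1!1!1!0!1!] = √(1/3)
  +(−1)^1/∏(1,0,0,0,0,1)! = -1  (running -1)
⟨..|..⟩ = √(1/3)·(-1) = -0.577350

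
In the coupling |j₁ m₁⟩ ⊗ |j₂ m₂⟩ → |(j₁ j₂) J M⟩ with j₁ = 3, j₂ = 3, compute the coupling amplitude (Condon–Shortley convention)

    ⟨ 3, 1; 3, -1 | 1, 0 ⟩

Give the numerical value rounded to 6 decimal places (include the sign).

+0.188982  (= +√(1/28))

√[3·5!1!1!/8! · 4!2!2!4!1!1!] = √(144/7)
  +(−1)^1/∏(1,4,1,1,0,0)! = -1/24  (running -1/24)
  +(−1)^2/∏(2,3,0,0,1,1)! = 1/12  (running 1/24)
⟨..|..⟩ = √(144/7)·(1/24) = +0.188982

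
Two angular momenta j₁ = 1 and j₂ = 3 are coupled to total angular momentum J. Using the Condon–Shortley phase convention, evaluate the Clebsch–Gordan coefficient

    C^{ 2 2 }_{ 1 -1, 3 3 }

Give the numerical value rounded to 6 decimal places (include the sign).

triangle: 2!×0!×4!/7! = 48/5040
(j±m)!: 0!×2!×6!×0!×4!×0! = 34560
prefactor² = (2J+1)×Δ×N² = 11520/7
  k=2: +1/(2!×0!×0!×4!×0!×0!) = 1/48
Σ = 1/48  ⇒  CG² = 11520/7×1/48² = 5/7
CG = +√(5/7) = +0.845154

+0.845154  (= +√(5/7))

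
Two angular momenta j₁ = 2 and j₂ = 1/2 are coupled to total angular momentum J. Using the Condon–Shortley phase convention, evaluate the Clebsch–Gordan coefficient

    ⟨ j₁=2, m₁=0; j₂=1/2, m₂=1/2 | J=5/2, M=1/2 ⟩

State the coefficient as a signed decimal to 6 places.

+√(3/5) ≈ +0.774597

triangle: 0!·4!·1!/6! = 24/720
(j±m)!: 2!·2!·1!·0!·3!·2! = 48
prefactor² = (2J+1)·Δ·N² = 48/5
  k=0: +1/(0!·0!·2!·1!·2!·0!) = 1/4
Σ = 1/4  ⇒  CG² = 48/5·1/4² = 3/5
CG = +√(3/5) = +0.774597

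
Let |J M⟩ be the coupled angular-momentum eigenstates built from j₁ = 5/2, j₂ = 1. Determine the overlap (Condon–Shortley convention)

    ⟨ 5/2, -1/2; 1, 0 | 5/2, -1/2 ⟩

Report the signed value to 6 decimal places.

j₁+j₂−J=1  J+j₁−j₂=4  J−j₁+j₂=1  j₁+j₂+J+1=7
(j₁±m₁, j₂±m₂, J±M) = (2,3,1,1,2,3)
P² = 144/35
sum k=0..1:
  [0] +1/6 = 1/6
  [1] −1/4 = -1/4
S = -1/12
C² = P²·S² = 1/35 ; C = -0.169031

-0.169031  (= −√(1/35))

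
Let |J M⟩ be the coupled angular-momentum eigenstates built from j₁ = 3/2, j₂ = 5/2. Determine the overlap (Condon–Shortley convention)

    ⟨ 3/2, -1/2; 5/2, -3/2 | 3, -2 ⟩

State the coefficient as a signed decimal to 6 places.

j₁+j₂−J=1  J+j₁−j₂=2  J−j₁+j₂=4  j₁+j₂+J+1=8
(j₁±m₁, j₂±m₂, J±M) = (1,2,1,4,1,5)
P² = 48
sum k=0..1:
  [0] +1/12 = 1/12
  [1] −1/24 = -1/24
S = 1/24
C² = P²·S² = 1/12 ; C = +0.288675

+√(1/12) ≈ +0.288675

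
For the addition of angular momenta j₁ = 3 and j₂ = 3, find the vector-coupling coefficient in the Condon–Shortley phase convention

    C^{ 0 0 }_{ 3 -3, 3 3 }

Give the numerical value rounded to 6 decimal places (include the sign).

triangle: 6!×0!×0!/7! = 720/5040
(j±m)!: 0!×6!×6!×0!×0!×0! = 518400
prefactor² = (2J+1)×Δ×N² = 518400/7
  k=6: +1/(6!×0!×0!×0!×0!×0!) = 1/720
Σ = 1/720  ⇒  CG² = 518400/7×1/720² = 1/7
CG = +√(1/7) = +0.377964

+√(1/7) ≈ +0.377964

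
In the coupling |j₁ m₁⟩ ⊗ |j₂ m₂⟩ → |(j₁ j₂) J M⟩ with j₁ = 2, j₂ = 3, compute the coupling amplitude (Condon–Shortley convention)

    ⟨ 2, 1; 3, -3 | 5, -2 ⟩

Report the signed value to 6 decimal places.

+0.182574

triangle: 0!×4!×6!/11! = 17280/39916800
(j±m)!: 3!×1!×0!×6!×3!×7! = 130636800
prefactor² = (2J+1)×Δ×N² = 622080
  k=0: +1/(0!×0!×1!×0!×3!×6!) = 1/4320
Σ = 1/4320  ⇒  CG² = 622080×1/4320² = 1/30
CG = +√(1/30) = +0.182574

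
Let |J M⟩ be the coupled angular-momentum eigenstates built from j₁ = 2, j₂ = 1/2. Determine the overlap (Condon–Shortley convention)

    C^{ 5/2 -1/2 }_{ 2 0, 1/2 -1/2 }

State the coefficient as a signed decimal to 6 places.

+0.774597

triangle: 0!*4!*1!/6! = 24/720
(j±m)!: 2!*2!*0!*1!*2!*3! = 48
prefactor² = (2J+1)*Δ*N² = 48/5
  k=0: +1/(0!*0!*2!*0!*2!*1!) = 1/4
Σ = 1/4  ⇒  CG² = 48/5*1/4² = 3/5
CG = +√(3/5) = +0.774597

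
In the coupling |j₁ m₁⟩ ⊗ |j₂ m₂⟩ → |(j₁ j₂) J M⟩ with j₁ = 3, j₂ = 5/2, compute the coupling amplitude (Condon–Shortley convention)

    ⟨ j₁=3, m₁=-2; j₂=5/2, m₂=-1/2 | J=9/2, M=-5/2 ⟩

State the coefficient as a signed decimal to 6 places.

triangle: 1!*5!*4!/11! = 2880/39916800
(j±m)!: 1!*5!*2!*3!*2!*7! = 14515200
prefactor² = (2J+1)*Δ*N² = 115200/11
  k=0: +1/(0!*1!*5!*2!*0!*2!) = 1/480
  k=1: −1/(1!*0!*4!*1!*1!*3!) = -1/144
Σ = -7/1440  ⇒  CG² = 115200/11*(-7/1440)² = 49/198
CG = −√(49/198) = -0.497468

-0.497468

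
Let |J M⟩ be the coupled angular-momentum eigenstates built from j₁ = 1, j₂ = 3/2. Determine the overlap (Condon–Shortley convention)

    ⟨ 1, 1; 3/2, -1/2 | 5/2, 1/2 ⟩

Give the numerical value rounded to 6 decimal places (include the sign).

+√(3/10) ≈ +0.547723

triangle: 0!*2!*3!/6! = 12/720
(j±m)!: 2!*0!*1!*2!*3!*2! = 48
prefactor² = (2J+1)*Δ*N² = 24/5
  k=0: +1/(0!*0!*0!*1!*2!*2!) = 1/4
Σ = 1/4  ⇒  CG² = 24/5*1/4² = 3/10
CG = +√(3/10) = +0.547723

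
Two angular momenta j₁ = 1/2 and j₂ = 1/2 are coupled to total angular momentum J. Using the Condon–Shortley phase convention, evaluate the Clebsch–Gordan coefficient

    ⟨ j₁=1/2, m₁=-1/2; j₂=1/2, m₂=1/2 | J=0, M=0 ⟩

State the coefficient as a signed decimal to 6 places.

triangle: 1!×0!×0!/2! = 1/2
(j±m)!: 0!×1!×1!×0!×0!×0! = 1
prefactor² = (2J+1)×Δ×N² = 1/2
  k=1: −1/(1!×0!×0!×0!×0!×0!) = -1
Σ = -1  ⇒  CG² = 1/2×(-1)² = 1/2
CG = −√(1/2) = -0.707107

-0.707107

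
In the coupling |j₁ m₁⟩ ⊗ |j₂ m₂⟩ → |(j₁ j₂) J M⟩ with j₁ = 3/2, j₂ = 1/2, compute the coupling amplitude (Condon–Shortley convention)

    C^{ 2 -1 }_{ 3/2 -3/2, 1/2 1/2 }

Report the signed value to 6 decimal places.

+√(1/4) ≈ +0.500000

triangle: 0!·3!·1!/5! = 6/120
(j±m)!: 0!·3!·1!·0!·1!·3! = 36
prefactor² = (2J+1)·Δ·N² = 9
  k=0: +1/(0!·0!·3!·1!·0!·0!) = 1/6
Σ = 1/6  ⇒  CG² = 9·1/6² = 1/4
CG = +√(1/4) = +0.500000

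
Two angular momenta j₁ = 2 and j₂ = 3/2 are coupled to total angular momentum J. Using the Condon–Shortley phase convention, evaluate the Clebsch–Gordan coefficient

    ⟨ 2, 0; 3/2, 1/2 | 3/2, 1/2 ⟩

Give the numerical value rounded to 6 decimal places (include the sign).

-0.447214

j₁+j₂−J=2  J+j₁−j₂=2  J−j₁+j₂=1  j₁+j₂+J+1=6
(j₁±m₁, j₂±m₂, J±M) = (2,2,2,1,2,1)
P² = 16/45
sum k=1..2:
  [1] −1/1 = -1
  [2] +1/4 = 1/4
S = -3/4
C² = P²·S² = 1/5 ; C = -0.447214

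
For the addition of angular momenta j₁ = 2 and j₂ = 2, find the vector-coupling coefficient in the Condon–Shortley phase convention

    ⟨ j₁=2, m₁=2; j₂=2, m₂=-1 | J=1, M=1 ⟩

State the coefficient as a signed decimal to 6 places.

+0.447214  (= +√(1/5))

triangle: 3!·1!·1!/6! = 6/720
(j±m)!: 4!·0!·1!·3!·2!·0! = 288
prefactor² = (2J+1)·Δ·N² = 36/5
  k=0: +1/(0!·3!·0!·1!·1!·0!) = 1/6
Σ = 1/6  ⇒  CG² = 36/5·1/6² = 1/5
CG = +√(1/5) = +0.447214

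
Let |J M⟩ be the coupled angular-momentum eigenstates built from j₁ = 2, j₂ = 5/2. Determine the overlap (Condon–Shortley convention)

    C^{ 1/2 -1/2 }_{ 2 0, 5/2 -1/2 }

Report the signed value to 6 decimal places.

√[2·4!0!1!/6! · 2!2!2!3!0!1!] = √(16/5)
  +(−1)^2/∏(2,2,0,0,0,1)! = 1/4  (running 1/4)
⟨..|..⟩ = √(16/5)·(1/4) = +0.447214

+√(1/5) ≈ +0.447214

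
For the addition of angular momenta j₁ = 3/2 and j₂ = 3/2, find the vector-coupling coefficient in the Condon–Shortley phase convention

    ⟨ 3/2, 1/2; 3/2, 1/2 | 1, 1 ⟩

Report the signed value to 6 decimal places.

−√(2/5) = -0.632456

j₁+j₂−J=2  J+j₁−j₂=1  J−j₁+j₂=1  j₁+j₂+J+1=5
(j₁±m₁, j₂±m₂, J±M) = (2,1,2,1,2,0)
P² = 2/5
sum k=1..1:
  [1] −1/1 = -1
S = -1
C² = P²·S² = 2/5 ; C = -0.632456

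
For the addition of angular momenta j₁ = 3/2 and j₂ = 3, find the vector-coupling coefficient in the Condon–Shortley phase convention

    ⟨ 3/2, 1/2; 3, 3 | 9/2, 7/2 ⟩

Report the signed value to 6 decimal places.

√[10·0!3!6!/10! · 2!1!6!0!8!1!] = √(691200)
  +(−1)^0/∏(0,0,1,6,2,0)! = 1/1440  (running 1/1440)
⟨..|..⟩ = √(691200)·(1/1440) = +0.577350

+0.577350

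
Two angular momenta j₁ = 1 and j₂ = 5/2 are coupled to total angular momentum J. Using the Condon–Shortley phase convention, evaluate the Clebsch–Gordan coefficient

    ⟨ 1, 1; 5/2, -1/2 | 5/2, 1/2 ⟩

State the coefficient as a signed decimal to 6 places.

+0.717137  (= +√(18/35))

√[6·1!1!4!/7! · 2!0!2!3!3!2!] = √(288/35)
  +(−1)^0/∏(0,1,0,2,1,2)! = 1/4  (running 1/4)
⟨..|..⟩ = √(288/35)·(1/4) = +0.717137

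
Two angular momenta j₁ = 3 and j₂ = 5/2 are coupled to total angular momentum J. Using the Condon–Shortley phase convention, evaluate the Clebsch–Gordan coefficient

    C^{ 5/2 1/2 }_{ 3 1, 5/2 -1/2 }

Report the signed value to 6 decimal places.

−√(8/35) ≈ -0.478091

j₁+j₂−J=3  J+j₁−j₂=3  J−j₁+j₂=2  j₁+j₂+J+1=9
(j₁±m₁, j₂±m₂, J±M) = (4,2,2,3,3,2)
P² = 288/35
sum k=0..2:
  [0] +1/24 = 1/24
  [1] −1/4 = -1/4
  [2] +1/24 = 1/24
S = -1/6
C² = P²·S² = 8/35 ; C = -0.478091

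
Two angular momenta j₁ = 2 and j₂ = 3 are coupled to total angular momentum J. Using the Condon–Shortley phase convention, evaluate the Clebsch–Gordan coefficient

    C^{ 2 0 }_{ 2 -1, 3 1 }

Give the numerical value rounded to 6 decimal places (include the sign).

+√(1/7) = +0.377964

j₁+j₂−J=3  J+j₁−j₂=1  J−j₁+j₂=3  j₁+j₂+J+1=8
(j₁±m₁, j₂±m₂, J±M) = (1,3,4,2,2,2)
P² = 36/7
sum k=2..3:
  [2] +1/4 = 1/4
  [3] −1/12 = -1/12
S = 1/6
C² = P²·S² = 1/7 ; C = +0.377964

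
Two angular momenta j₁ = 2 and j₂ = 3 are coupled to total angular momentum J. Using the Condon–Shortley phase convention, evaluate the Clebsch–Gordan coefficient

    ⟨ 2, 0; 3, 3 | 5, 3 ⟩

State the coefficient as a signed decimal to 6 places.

√[11·0!4!6!/11! · 2!2!6!0!8!2!] = √(1105920)
  +(−1)^0/∏(0,0,2,6,2,0)! = 1/2880  (running 1/2880)
⟨..|..⟩ = √(1105920)·(1/2880) = +0.365148

+√(2/15) ≈ +0.365148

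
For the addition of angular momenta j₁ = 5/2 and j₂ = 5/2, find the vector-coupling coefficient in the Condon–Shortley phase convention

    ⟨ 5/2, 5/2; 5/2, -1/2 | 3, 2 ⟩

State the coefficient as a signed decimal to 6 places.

j₁+j₂−J=2  J+j₁−j₂=3  J−j₁+j₂=3  j₁+j₂+J+1=9
(j₁±m₁, j₂±m₂, J±M) = (5,0,2,3,5,1)
P² = 240
sum k=0..0:
  [0] +1/24 = 1/24
S = 1/24
C² = P²·S² = 5/12 ; C = +0.645497

+0.645497  (= +√(5/12))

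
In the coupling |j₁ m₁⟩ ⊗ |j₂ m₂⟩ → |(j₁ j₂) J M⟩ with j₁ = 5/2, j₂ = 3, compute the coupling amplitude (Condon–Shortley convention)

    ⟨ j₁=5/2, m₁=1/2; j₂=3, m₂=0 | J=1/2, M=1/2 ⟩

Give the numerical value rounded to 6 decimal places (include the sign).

triangle: 5!·0!·1!/7! = 120/5040
(j±m)!: 3!·2!·3!·3!·1!·0! = 432
prefactor² = (2J+1)·Δ·N² = 144/7
  k=2: +1/(2!·3!·0!·1!·0!·0!) = 1/12
Σ = 1/12  ⇒  CG² = 144/7·1/12² = 1/7
CG = +√(1/7) = +0.377964

+√(1/7) ≈ +0.377964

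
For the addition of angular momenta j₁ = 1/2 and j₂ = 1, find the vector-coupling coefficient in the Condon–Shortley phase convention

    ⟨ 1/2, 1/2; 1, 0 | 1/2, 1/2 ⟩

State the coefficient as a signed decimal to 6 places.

+√(1/3) = +0.577350

√[2·1!0!1!/3! · 1!0!1!1!1!0!] = √(1/3)
  +(−1)^0/∏(0,1,0,1,0,0)! = 1  (running 1)
⟨..|..⟩ = √(1/3)·(1) = +0.577350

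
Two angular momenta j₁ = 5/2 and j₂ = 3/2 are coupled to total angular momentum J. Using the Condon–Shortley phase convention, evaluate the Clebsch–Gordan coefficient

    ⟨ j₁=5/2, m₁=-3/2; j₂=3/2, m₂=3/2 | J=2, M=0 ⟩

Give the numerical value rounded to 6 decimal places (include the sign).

+0.654654  (= +√(3/7))

triangle: 2!×3!×1!/7! = 12/5040
(j±m)!: 1!×4!×3!×0!×2!×2! = 576
prefactor² = (2J+1)×Δ×N² = 48/7
  k=2: +1/(2!×0!×2!×1!×1!×0!) = 1/4
Σ = 1/4  ⇒  CG² = 48/7×1/4² = 3/7
CG = +√(3/7) = +0.654654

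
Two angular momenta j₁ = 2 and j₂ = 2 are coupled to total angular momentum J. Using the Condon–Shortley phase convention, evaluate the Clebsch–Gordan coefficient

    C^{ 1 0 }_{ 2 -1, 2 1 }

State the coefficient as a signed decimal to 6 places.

+√(1/10) ≈ +0.316228

triangle: 3!×1!×1!/6! = 6/720
(j±m)!: 1!×3!×3!×1!×1!×1! = 36
prefactor² = (2J+1)×Δ×N² = 9/10
  k=2: +1/(2!×1!×1!×1!×0!×0!) = 1/2
  k=3: −1/(3!×0!×0!×0!×1!×1!) = -1/6
Σ = 1/3  ⇒  CG² = 9/10×1/3² = 1/10
CG = +√(1/10) = +0.316228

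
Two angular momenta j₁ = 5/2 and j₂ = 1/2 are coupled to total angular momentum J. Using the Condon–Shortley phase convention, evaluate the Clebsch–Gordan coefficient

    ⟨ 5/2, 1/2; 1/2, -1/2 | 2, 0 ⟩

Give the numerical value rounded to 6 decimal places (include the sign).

√[5·1!4!0!/6! · 3!2!0!1!2!2!] = √(8)
  +(−1)^0/∏(0,1,2,0,2,0)! = 1/4  (running 1/4)
⟨..|..⟩ = √(8)·(1/4) = +0.707107

+√(1/2) ≈ +0.707107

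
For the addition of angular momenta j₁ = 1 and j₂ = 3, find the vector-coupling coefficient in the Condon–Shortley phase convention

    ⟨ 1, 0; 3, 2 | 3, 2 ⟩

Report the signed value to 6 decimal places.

-0.577350

√[7·1!1!5!/8! · 1!1!5!1!5!1!] = √(300)
  +(−1)^0/∏(0,1,1,5,0,0)! = 1/120  (running 1/120)
  +(−1)^1/∏(1,0,0,4,1,1)! = -1/24  (running -1/30)
⟨..|..⟩ = √(300)·(-1/30) = -0.577350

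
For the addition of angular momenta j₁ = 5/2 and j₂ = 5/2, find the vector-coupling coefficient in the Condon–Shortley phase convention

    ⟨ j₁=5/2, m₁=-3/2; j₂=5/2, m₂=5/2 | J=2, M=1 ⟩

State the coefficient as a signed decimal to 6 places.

triangle: 3!·2!·2!/8! = 24/40320
(j±m)!: 1!·4!·5!·0!·3!·1! = 17280
prefactor² = (2J+1)·Δ·N² = 360/7
  k=3: −1/(3!·0!·1!·2!·1!·0!) = -1/12
Σ = -1/12  ⇒  CG² = 360/7·(-1/12)² = 5/14
CG = −√(5/14) = -0.597614

−√(5/14) ≈ -0.597614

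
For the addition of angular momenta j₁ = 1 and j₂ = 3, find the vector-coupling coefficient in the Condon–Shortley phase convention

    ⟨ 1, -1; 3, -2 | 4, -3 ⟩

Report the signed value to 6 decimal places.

+√(3/4) ≈ +0.866025

√[9·0!2!6!/9! · 0!2!1!5!1!7!] = √(43200)
  +(−1)^0/∏(0,0,2,1,0,5)! = 1/240  (running 1/240)
⟨..|..⟩ = √(43200)·(1/240) = +0.866025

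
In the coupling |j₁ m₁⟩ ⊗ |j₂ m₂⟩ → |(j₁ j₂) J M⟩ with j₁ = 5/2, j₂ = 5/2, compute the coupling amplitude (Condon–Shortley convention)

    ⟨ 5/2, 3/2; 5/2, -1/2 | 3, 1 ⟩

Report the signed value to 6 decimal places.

+0.182574

triangle: 2!×3!×3!/9! = 72/362880
(j±m)!: 4!×1!×2!×3!×4!×2! = 13824
prefactor² = (2J+1)×Δ×N² = 96/5
  k=0: +1/(0!×2!×1!×2!×2!×1!) = 1/8
  k=1: −1/(1!×1!×0!×1!×3!×2!) = -1/12
Σ = 1/24  ⇒  CG² = 96/5×1/24² = 1/30
CG = +√(1/30) = +0.182574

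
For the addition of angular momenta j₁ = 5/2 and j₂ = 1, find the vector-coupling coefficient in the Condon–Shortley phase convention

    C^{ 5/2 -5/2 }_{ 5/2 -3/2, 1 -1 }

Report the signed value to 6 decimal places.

+0.534522

j₁+j₂−J=1  J+j₁−j₂=4  J−j₁+j₂=1  j₁+j₂+J+1=7
(j₁±m₁, j₂±m₂, J±M) = (1,4,0,2,0,5)
P² = 1152/7
sum k=0..0:
  [0] +1/24 = 1/24
S = 1/24
C² = P²·S² = 2/7 ; C = +0.534522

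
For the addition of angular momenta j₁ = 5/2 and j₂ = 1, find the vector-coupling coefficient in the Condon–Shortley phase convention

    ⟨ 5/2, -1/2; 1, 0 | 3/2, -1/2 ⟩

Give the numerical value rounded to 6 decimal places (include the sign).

−√(2/5) ≈ -0.632456

j₁+j₂−J=2  J+j₁−j₂=3  J−j₁+j₂=0  j₁+j₂+J+1=6
(j₁±m₁, j₂±m₂, J±M) = (2,3,1,1,1,2)
P² = 8/5
sum k=1..1:
  [1] −1/2 = -1/2
S = -1/2
C² = P²·S² = 2/5 ; C = -0.632456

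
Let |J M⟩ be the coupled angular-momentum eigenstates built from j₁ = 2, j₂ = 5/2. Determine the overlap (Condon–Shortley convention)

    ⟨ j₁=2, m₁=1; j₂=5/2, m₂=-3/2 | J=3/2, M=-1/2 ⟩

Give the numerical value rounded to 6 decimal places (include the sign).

triangle: 3!·1!·2!/7! = 12/5040
(j±m)!: 3!·1!·1!·4!·1!·2! = 288
prefactor² = (2J+1)·Δ·N² = 96/35
  k=0: +1/(0!·3!·1!·1!·0!·1!) = 1/6
  k=1: −1/(1!·2!·0!·0!·1!·2!) = -1/4
Σ = -1/12  ⇒  CG² = 96/35·(-1/12)² = 2/105
CG = −√(2/105) = -0.138013

−√(2/105) = -0.138013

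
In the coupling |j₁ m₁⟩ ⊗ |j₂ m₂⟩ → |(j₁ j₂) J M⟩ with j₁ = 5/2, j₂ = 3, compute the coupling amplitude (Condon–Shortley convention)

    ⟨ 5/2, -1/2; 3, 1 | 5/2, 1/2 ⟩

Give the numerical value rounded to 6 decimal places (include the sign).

triangle: 3!×2!×3!/9! = 72/362880
(j±m)!: 2!×3!×4!×2!×3!×2! = 6912
prefactor² = (2J+1)×Δ×N² = 288/35
  k=1: −1/(1!×2!×2!×3!×0!×0!) = -1/24
  k=2: +1/(2!×1!×1!×2!×1!×1!) = 1/4
  k=3: −1/(3!×0!×0!×1!×2!×2!) = -1/24
Σ = 1/6  ⇒  CG² = 288/35×1/6² = 8/35
CG = +√(8/35) = +0.478091

+0.478091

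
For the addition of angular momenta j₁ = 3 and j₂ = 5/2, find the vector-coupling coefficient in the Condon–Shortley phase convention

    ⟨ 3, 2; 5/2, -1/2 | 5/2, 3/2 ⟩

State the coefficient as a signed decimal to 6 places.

−√(1/14) = -0.267261

j₁+j₂−J=3  J+j₁−j₂=3  J−j₁+j₂=2  j₁+j₂+J+1=9
(j₁±m₁, j₂±m₂, J±M) = (5,1,2,3,4,1)
P² = 288/7
sum k=0..1:
  [0] +1/24 = 1/24
  [1] −1/12 = -1/12
S = -1/24
C² = P²·S² = 1/14 ; C = -0.267261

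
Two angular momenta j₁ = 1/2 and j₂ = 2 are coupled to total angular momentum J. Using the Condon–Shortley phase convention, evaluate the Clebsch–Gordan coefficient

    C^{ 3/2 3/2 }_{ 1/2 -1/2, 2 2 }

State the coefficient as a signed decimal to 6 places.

√[4·1!0!3!/5! · 0!1!4!0!3!0!] = √(144/5)
  +(−1)^1/∏(1,0,0,3,0,0)! = -1/6  (running -1/6)
⟨..|..⟩ = √(144/5)·(-1/6) = -0.894427

−√(4/5) ≈ -0.894427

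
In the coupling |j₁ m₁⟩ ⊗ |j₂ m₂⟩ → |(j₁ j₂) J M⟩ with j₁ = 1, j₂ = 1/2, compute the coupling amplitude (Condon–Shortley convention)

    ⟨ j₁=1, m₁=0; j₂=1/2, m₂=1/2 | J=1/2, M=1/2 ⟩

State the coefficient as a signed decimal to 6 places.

triangle: 1!×1!×0!/3! = 1/6
(j±m)!: 1!×1!×1!×0!×1!×0! = 1
prefactor² = (2J+1)×Δ×N² = 1/3
  k=1: −1/(1!×0!×0!×0!×1!×0!) = -1
Σ = -1  ⇒  CG² = 1/3×(-1)² = 1/3
CG = −√(1/3) = -0.577350

-0.577350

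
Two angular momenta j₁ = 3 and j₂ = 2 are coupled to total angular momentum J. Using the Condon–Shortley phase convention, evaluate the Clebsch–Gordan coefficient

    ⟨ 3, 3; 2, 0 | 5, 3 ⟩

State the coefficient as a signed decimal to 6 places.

triangle: 0!*6!*4!/11! = 17280/39916800
(j±m)!: 6!*0!*2!*2!*8!*2! = 232243200
prefactor² = (2J+1)*Δ*N² = 1105920
  k=0: +1/(0!*0!*0!*2!*6!*2!) = 1/2880
Σ = 1/2880  ⇒  CG² = 1105920*1/2880² = 2/15
CG = +√(2/15) = +0.365148

+0.365148  (= +√(2/15))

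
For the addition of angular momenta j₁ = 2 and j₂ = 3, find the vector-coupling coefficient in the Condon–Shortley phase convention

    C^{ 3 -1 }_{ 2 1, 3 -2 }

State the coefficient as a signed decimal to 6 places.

j₁+j₂−J=2  J+j₁−j₂=2  J−j₁+j₂=4  j₁+j₂+J+1=9
(j₁±m₁, j₂±m₂, J±M) = (3,1,1,5,2,4)
P² = 64
sum k=0..1:
  [0] +1/12 = 1/12
  [1] −1/48 = -1/48
S = 1/16
C² = P²·S² = 1/4 ; C = +0.500000

+√(1/4) = +0.500000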